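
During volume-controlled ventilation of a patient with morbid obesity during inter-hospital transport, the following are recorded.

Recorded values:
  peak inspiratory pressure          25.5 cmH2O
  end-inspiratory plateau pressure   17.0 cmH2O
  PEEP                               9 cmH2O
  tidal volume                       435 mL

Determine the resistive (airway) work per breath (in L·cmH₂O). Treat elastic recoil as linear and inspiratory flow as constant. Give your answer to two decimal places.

3.70

With constant inspiratory flow the resistive pressure is constant at PIP − Pplat = 25.5 − 17.0 = 8.5 cmH2O, so resistive work = 8.5 × 0.435 = 3.698 L·cmH2O.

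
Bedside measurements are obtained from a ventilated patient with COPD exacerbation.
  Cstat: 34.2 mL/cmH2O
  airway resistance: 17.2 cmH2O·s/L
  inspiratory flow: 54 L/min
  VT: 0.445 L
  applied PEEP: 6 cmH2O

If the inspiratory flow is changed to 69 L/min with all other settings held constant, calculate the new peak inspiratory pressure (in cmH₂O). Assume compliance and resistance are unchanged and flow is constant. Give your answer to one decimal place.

38.8

Flow: 54 L/min ÷ 60 = 0.9 L/s.
New flow: 69 L/min ÷ 60 = 1.15 L/s.
PIP = Vt/C + R·V̇ + PEEP (constant-flow equation of motion).
Only the resistive term changes: ΔPIP = R × ΔV̇ = 17.2 × (1.15 − 0.9) = 17.2 × 0.25 = 4.3 cmH2O.
Original PIP = 445/34.2 + 17.2×0.9 + 6 = 34.492 cmH2O; new PIP = 34.492 + (4.3) = 38.792 cmH2O.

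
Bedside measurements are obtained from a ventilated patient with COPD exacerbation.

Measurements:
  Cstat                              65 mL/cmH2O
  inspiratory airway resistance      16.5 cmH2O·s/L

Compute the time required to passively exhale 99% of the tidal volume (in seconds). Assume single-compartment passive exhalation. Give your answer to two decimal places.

τ = R × C = 16.5 × 65 mL/cmH2O = 16.5 × 0.065 L/cmH2O = 1.073 s.
Exhaled fraction f = 1 − e^(−t/τ) → t = −τ·ln(1 − f) = −1.073·ln(0.01) = 4.941 s.

4.94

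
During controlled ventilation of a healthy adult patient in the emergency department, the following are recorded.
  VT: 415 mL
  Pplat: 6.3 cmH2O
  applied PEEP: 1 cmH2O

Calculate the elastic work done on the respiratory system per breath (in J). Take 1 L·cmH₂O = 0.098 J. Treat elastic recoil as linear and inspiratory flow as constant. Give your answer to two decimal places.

0.11

Elastic work ≈ ½ × (Pplat − PEEP) × Vt = 0.5 × (6.3 − 1) × 0.415 L = 0.5 × 5.3 × 0.415 = 1.1 L·cmH2O.
× 0.098 J/(L·cmH2O) → 0.1078 J.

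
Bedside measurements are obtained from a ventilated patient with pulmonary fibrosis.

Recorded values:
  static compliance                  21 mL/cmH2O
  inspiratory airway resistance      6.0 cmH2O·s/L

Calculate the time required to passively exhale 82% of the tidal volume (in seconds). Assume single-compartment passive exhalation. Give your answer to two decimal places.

0.22

τ = R × C = 6.0 × 21 mL/cmH2O = 6.0 × 0.021 L/cmH2O = 0.126 s.
Exhaled fraction f = 1 − e^(−t/τ) → t = −τ·ln(1 − f) = −0.126·ln(0.18) = 0.2161 s.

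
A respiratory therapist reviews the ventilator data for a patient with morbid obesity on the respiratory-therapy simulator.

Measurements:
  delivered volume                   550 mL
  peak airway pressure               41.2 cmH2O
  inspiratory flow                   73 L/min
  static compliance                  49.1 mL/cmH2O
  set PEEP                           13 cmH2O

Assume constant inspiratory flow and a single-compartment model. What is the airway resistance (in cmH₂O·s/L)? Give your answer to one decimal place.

Flow: 73 L/min ÷ 60 = 1.2167 L/s.
Equation of motion (constant flow): PIP = Vt/C + R·V̇ + PEEP.
R·V̇ = PIP − Vt/C − PEEP = 41.2 − 550/49.1 − 13 = 41.2 − 11.202 − 13 = 16.998 cmH2O.
R = 16.998 / 1.2167 = 13.971 cmH2O·s/L.

14.0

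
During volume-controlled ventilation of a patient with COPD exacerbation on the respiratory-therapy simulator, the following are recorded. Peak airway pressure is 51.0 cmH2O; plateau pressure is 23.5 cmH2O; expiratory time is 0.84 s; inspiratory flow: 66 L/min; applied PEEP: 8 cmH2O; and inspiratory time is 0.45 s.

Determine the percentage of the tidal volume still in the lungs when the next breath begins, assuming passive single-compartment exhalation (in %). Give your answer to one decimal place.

34.9

Flow: 66 L/min ÷ 60 = 1.1 L/s.
Vt = flow × Ti = 1.1 L/s × 0.45 s × 1000 mL/L = 495.0 mL.
R = (PIP − Pplat)/V̇ = (51.0 − 23.5) / 1.1 = 27.5/1.1 = 25.0 cmH2O·s/L.
C = Vt/(Pplat − PEEP) = 495.0 / (23.5 − 8) = 495.0/15.5 = 31.935 mL/cmH2O.
τ = R × C = 25.0 × 0.03194 L/cmH2O = 0.7985 s.
Fraction remaining at end-expiration = e^(−Te/τ) = e^(−0.84/0.7985) = 0.3492 → 34.92%.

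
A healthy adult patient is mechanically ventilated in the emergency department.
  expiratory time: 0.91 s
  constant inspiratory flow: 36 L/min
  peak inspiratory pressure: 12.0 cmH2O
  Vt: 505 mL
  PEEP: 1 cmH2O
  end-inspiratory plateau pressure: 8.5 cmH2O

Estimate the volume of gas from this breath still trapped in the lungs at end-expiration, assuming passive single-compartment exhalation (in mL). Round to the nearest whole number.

Flow: 36 L/min ÷ 60 = 0.6 L/s.
R = (PIP − Pplat)/V̇ = (12.0 − 8.5) / 0.6 = 3.5/0.6 = 5.833 cmH2O·s/L.
C = Vt/(Pplat − PEEP) = 505.0 / (8.5 − 1) = 505.0/7.5 = 67.333 mL/cmH2O.
τ = R × C = 5.833 × 0.06733 L/cmH2O = 0.3927 s.
Fraction remaining = e^(−Te/τ) = e^(−0.91/0.3927) = 0.09854.
Trapped volume = 505.0 × 0.09854 = 49.763 mL.

50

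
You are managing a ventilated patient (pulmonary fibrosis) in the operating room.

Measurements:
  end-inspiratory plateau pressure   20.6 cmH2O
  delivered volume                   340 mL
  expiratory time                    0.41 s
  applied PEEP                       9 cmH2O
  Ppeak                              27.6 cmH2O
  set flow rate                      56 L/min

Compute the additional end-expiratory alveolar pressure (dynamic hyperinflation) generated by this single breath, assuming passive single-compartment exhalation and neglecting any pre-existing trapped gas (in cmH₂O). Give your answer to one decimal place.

Flow: 56 L/min ÷ 60 = 0.9333 L/s.
R = (PIP − Pplat)/V̇ = (27.6 − 20.6) / 0.9333 = 7.0/0.9333 = 7.5 cmH2O·s/L.
C = Vt/(Pplat − PEEP) = 340.0 / (20.6 − 9) = 340.0/11.6 = 29.31 mL/cmH2O.
τ = R × C = 7.5 × 0.02931 L/cmH2O = 0.2198 s.
Fraction remaining = e^(−Te/τ) = e^(−0.41/0.2198) = 0.1548; trapped volume = 340.0 × 0.1548 = 52.632 mL.
Additional alveolar pressure from trapping ≈ V_trapped / C = 52.632 / 29.31 = 1.796 cmH2O.

1.8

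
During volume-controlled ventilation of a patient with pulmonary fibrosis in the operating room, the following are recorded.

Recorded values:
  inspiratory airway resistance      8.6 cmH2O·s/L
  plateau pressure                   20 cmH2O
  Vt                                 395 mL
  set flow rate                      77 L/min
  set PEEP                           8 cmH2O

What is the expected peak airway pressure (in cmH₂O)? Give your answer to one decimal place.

Flow: 77 L/min ÷ 60 = 1.2833 L/s.
PIP = Pplat + Raw × flow = 20 + 8.6 × 1.2833 = 20 + 11.036 = 31.036 cmH2O.

31.0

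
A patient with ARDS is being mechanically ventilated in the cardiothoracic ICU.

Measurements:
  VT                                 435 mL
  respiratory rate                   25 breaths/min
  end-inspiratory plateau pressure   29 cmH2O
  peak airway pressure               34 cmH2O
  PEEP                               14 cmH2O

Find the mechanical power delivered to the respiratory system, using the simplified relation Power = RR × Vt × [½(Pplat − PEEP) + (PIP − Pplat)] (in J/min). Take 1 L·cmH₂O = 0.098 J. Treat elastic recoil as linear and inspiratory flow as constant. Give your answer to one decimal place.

13.3

Per-breath work = Vt × [½(Pplat−PEEP) + (PIP−Pplat)] = 0.435 × [0.5×15.0 + 5.0] = 0.435 × 12.5 = 5.438 L·cmH2O.
Power = 25 × 5.438 = 135.95 L·cmH2O/min.
× 0.098 J/(L·cmH2O) → 13.323 J/min.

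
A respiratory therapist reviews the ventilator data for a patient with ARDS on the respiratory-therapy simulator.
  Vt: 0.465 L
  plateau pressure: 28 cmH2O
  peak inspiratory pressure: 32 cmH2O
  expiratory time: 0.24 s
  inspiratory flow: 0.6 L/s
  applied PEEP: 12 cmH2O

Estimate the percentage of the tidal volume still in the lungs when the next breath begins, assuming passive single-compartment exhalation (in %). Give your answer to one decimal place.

29.0

R = (PIP − Pplat)/V̇ = (32 − 28) / 0.6 = 4.0/0.6 = 6.667 cmH2O·s/L.
C = Vt/(Pplat − PEEP) = 465.0 / (28 − 12) = 465.0/16.0 = 29.063 mL/cmH2O.
τ = R × C = 6.667 × 0.02906 L/cmH2O = 0.1937 s.
Fraction remaining at end-expiration = e^(−Te/τ) = e^(−0.24/0.1937) = 0.2897 → 28.97%.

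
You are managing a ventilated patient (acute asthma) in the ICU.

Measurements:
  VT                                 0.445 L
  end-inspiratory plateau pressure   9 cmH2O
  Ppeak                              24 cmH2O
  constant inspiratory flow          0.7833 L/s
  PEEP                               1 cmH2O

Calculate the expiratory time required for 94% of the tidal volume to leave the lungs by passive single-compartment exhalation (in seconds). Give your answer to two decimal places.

R = (PIP − Pplat)/V̇ = (24 − 9) / 0.7833 = 15.0/0.7833 = 19.15 cmH2O·s/L.
C = Vt/(Pplat − PEEP) = 445.0 / (9 − 1) = 445.0/8.0 = 55.625 mL/cmH2O.
τ = R × C = 19.15 × 0.05563 L/cmH2O = 1.065 s.
t = −τ·ln(1 − 0.94) = −1.065·ln(0.06) = 2.996 s.

3.00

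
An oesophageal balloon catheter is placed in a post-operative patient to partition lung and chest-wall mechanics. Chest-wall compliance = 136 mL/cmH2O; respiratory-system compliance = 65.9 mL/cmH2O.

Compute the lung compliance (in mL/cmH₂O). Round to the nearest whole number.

1/CL = 1/Crs − 1/Ccw.
1/CL = 1/65.9 − 1/136 = 0.007822.
CL = 127.84 mL/cmH2O.

128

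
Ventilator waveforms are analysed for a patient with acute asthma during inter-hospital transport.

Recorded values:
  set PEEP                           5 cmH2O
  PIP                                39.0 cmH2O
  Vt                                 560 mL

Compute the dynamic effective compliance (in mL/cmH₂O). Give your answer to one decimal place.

Dynamic compliance = Vt / (PIP − PEEP) = 560 / (39.0 − 5) = 560 / 34.0 = 16.471 mL/cmH2O.

16.5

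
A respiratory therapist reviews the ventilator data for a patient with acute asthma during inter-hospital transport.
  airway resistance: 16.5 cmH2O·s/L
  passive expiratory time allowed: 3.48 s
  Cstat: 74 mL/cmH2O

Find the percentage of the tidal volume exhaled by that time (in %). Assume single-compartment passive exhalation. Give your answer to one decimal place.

τ = R × C = 16.5 × 74 mL/cmH2O = 16.5 × 0.074 L/cmH2O = 1.221 s.
Passive exhalation: V(t)/V₀ = e^(−t/τ) = e^(−3.48/1.221) = 0.05784.
Fraction exhaled = 1 − 0.05784 = 0.9422 → 94.22%.

94.2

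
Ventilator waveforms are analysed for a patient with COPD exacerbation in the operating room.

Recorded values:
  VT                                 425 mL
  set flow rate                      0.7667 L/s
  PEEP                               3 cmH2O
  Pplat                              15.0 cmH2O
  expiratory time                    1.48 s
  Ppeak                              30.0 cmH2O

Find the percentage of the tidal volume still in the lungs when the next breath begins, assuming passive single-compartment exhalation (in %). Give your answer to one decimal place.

11.8

R = (PIP − Pplat)/V̇ = (30.0 − 15.0) / 0.7667 = 15.0/0.7667 = 19.564 cmH2O·s/L.
C = Vt/(Pplat − PEEP) = 425.0 / (15.0 − 3) = 425.0/12.0 = 35.417 mL/cmH2O.
τ = R × C = 19.564 × 0.03542 L/cmH2O = 0.693 s.
Fraction remaining at end-expiration = e^(−Te/τ) = e^(−1.48/0.693) = 0.1182 → 11.82%.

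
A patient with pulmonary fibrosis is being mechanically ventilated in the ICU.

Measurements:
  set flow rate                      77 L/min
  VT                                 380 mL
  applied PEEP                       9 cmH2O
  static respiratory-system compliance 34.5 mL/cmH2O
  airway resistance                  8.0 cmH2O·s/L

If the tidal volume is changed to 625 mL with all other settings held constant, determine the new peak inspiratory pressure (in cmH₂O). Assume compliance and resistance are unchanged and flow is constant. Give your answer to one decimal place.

37.4

Flow: 77 L/min ÷ 60 = 1.2833 L/s.
PIP = Vt/C + R·V̇ + PEEP (constant-flow equation of motion).
Only the elastic term changes: ΔPIP = ΔVt / C = (625 − 380) / 34.5 = 7.101 cmH2O.
Original PIP = 380/34.5 + 8.0×1.2833 + 9 = 30.281 cmH2O; new PIP = 30.281 + (7.101) = 37.382 cmH2O.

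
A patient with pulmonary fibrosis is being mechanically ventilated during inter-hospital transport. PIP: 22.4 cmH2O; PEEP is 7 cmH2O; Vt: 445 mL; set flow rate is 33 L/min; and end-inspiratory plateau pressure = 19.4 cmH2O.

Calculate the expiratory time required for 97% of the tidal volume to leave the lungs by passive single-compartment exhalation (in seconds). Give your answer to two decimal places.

Flow: 33 L/min ÷ 60 = 0.55 L/s.
R = (PIP − Pplat)/V̇ = (22.4 − 19.4) / 0.55 = 3.0/0.55 = 5.455 cmH2O·s/L.
C = Vt/(Pplat − PEEP) = 445.0 / (19.4 − 7) = 445.0/12.4 = 35.887 mL/cmH2O.
τ = R × C = 5.455 × 0.03589 L/cmH2O = 0.1958 s.
t = −τ·ln(1 − 0.97) = −0.1958·ln(0.03) = 0.6866 s.

0.69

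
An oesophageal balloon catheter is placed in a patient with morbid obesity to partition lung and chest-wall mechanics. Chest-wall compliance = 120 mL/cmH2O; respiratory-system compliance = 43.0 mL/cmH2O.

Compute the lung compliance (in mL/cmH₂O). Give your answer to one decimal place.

67.0

1/CL = 1/Crs − 1/Ccw.
1/CL = 1/43.0 − 1/120 = 0.01492.
CL = 67.024 mL/cmH2O.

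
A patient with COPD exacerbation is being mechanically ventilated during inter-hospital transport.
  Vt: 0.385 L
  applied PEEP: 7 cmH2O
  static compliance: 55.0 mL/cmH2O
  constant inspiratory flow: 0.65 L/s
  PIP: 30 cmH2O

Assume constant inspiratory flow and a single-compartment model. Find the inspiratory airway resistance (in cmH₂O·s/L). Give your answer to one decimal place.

Equation of motion (constant flow): PIP = Vt/C + R·V̇ + PEEP.
R·V̇ = PIP − Vt/C − PEEP = 30 − 385/55.0 − 7 = 30 − 7.0 − 7 = 16.0 cmH2O.
R = 16.0 / 0.65 = 24.615 cmH2O·s/L.

24.6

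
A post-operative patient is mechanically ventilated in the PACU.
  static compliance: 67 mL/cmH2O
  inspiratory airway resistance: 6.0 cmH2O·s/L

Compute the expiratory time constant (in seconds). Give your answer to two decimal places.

τ = R × C = 6.0 × 67 mL/cmH2O = 6.0 × 0.067 L/cmH2O = 0.402 s.

0.40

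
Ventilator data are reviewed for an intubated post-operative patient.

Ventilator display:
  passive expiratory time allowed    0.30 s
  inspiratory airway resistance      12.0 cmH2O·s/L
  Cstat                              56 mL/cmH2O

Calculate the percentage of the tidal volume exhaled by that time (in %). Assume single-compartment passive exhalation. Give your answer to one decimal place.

τ = R × C = 12.0 × 56 mL/cmH2O = 12.0 × 0.056 L/cmH2O = 0.672 s.
Passive exhalation: V(t)/V₀ = e^(−t/τ) = e^(−0.30/0.672) = 0.6399.
Fraction exhaled = 1 − 0.6399 = 0.3601 → 36.01%.

36.0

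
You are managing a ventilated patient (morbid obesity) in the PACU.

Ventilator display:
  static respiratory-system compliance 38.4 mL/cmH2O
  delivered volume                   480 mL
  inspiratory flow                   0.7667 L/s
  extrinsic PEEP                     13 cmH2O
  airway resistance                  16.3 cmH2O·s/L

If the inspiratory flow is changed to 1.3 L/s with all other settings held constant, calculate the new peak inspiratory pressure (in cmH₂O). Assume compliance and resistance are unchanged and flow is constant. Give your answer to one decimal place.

46.7

PIP = Vt/C + R·V̇ + PEEP (constant-flow equation of motion).
Only the resistive term changes: ΔPIP = R × ΔV̇ = 16.3 × (1.3 − 0.7667) = 16.3 × 0.5333 = 8.693 cmH2O.
Original PIP = 480/38.4 + 16.3×0.7667 + 13 = 37.997 cmH2O; new PIP = 37.997 + (8.693) = 46.69 cmH2O.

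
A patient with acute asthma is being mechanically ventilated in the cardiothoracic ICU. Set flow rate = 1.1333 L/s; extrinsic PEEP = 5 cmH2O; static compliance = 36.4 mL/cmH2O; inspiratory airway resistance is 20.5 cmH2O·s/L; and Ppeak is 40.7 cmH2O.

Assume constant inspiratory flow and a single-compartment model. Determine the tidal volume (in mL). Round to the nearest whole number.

454

Equation of motion (constant flow): PIP = Vt/C + R·V̇ + PEEP.
Vt/C = PIP − R·V̇ − PEEP = 40.7 − 23.233 − 5 = 12.467 cmH2O.
Vt = C × 12.467 = 36.4 × 12.467 = 453.8 mL.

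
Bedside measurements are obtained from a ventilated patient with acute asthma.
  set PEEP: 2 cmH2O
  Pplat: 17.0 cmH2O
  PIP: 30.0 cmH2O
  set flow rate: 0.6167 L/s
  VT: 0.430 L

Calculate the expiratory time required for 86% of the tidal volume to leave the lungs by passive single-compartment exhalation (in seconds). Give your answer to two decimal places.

1.19

R = (PIP − Pplat)/V̇ = (30.0 − 17.0) / 0.6167 = 13.0/0.6167 = 21.08 cmH2O·s/L.
C = Vt/(Pplat − PEEP) = 430.0 / (17.0 − 2) = 430.0/15.0 = 28.667 mL/cmH2O.
τ = R × C = 21.08 × 0.02867 L/cmH2O = 0.6044 s.
t = −τ·ln(1 − 0.86) = −0.6044·ln(0.14) = 1.188 s.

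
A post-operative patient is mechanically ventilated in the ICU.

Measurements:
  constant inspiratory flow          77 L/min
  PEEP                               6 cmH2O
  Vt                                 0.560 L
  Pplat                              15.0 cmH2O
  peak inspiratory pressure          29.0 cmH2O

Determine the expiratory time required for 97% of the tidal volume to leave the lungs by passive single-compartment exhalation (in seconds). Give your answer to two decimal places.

2.38

Flow: 77 L/min ÷ 60 = 1.2833 L/s.
R = (PIP − Pplat)/V̇ = (29.0 − 15.0) / 1.2833 = 14.0/1.2833 = 10.909 cmH2O·s/L.
C = Vt/(Pplat − PEEP) = 560.0 / (15.0 − 6) = 560.0/9.0 = 62.222 mL/cmH2O.
τ = R × C = 10.909 × 0.06222 L/cmH2O = 0.6788 s.
t = −τ·ln(1 − 0.97) = −0.6788·ln(0.03) = 2.38 s.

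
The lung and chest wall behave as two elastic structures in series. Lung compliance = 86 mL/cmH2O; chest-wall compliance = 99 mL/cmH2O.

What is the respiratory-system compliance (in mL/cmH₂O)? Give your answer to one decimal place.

Lung and chest wall are elastances in series: 1/Crs = 1/CL + 1/Ccw.
1/Crs = 1/86 + 1/99 = 0.02173.
Crs = 46.019 mL/cmH2O.

46.0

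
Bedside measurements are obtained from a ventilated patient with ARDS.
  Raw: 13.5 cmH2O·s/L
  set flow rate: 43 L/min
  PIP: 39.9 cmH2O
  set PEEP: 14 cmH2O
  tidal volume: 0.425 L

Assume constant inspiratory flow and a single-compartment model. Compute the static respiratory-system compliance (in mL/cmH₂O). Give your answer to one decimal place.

Flow: 43 L/min ÷ 60 = 0.7167 L/s.
Equation of motion (constant flow): PIP = Vt/C + R·V̇ + PEEP.
Vt/C = PIP − R·V̇ − PEEP = 39.9 − 13.5×0.7167 − 14 = 39.9 − 9.675 − 14 = 16.225 cmH2O.
C = Vt / 16.225 = 425 / 16.225 = 26.194 mL/cmH2O.

26.2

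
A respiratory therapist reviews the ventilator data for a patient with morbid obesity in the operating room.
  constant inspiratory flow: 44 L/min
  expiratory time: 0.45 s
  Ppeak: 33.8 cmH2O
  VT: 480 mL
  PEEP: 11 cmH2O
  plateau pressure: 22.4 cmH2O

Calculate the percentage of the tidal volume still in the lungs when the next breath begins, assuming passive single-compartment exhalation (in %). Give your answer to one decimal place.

Flow: 44 L/min ÷ 60 = 0.7333 L/s.
R = (PIP − Pplat)/V̇ = (33.8 − 22.4) / 0.7333 = 11.4/0.7333 = 15.546 cmH2O·s/L.
C = Vt/(Pplat − PEEP) = 480.0 / (22.4 − 11) = 480.0/11.4 = 42.105 mL/cmH2O.
τ = R × C = 15.546 × 0.04211 L/cmH2O = 0.6546 s.
Fraction remaining at end-expiration = e^(−Te/τ) = e^(−0.45/0.6546) = 0.5029 → 50.29%.

50.3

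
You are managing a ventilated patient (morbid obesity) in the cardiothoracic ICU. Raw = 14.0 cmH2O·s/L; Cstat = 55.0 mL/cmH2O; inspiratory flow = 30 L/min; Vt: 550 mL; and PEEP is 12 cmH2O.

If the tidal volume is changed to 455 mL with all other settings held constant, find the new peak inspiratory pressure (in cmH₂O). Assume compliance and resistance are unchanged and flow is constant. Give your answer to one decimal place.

27.3

Flow: 30 L/min ÷ 60 = 0.5 L/s.
PIP = Vt/C + R·V̇ + PEEP (constant-flow equation of motion).
Only the elastic term changes: ΔPIP = ΔVt / C = (455 − 550) / 55.0 = -1.727 cmH2O.
Original PIP = 550/55.0 + 14.0×0.5 + 12 = 29.0 cmH2O; new PIP = 29.0 + (-1.727) = 27.273 cmH2O.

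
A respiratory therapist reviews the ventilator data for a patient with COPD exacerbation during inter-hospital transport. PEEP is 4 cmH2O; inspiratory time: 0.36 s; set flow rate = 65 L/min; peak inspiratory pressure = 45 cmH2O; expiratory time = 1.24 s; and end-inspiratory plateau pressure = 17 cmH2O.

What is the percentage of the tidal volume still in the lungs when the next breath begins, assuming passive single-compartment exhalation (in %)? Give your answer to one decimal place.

Flow: 65 L/min ÷ 60 = 1.0833 L/s.
Vt = flow × Ti = 1.0833 L/s × 0.36 s × 1000 mL/L = 389.99 mL.
R = (PIP − Pplat)/V̇ = (45 − 17) / 1.0833 = 28.0/1.0833 = 25.847 cmH2O·s/L.
C = Vt/(Pplat − PEEP) = 389.99 / (17 − 4) = 389.99/13.0 = 29.999 mL/cmH2O.
τ = R × C = 25.847 × 0.03 L/cmH2O = 0.7754 s.
Fraction remaining at end-expiration = e^(−Te/τ) = e^(−1.24/0.7754) = 0.2021 → 20.21%.

20.2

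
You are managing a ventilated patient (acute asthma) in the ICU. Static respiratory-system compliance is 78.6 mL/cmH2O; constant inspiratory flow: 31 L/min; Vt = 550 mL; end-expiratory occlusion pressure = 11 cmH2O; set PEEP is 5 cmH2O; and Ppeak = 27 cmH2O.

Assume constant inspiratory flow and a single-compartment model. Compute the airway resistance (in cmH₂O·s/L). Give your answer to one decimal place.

17.4

Flow: 31 L/min ÷ 60 = 0.5167 L/s.
Total PEEP = 11 cmH2O (set 5 + intrinsic 6); this is the baseline alveolar pressure.
Equation of motion (constant flow): PIP = Vt/C + R·V̇ + PEEP.
R·V̇ = PIP − Vt/C − PEEP = 27 − 550/78.6 − 11 = 27 − 6.997 − 11 = 9.003 cmH2O.
R = 9.003 / 0.5167 = 17.424 cmH2O·s/L.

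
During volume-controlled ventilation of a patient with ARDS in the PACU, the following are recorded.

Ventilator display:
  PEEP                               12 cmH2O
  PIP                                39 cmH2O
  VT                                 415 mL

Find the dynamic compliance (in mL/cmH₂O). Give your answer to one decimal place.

Dynamic compliance = Vt / (PIP − PEEP) = 415 / (39 − 12) = 415 / 27.0 = 15.37 mL/cmH2O.

15.4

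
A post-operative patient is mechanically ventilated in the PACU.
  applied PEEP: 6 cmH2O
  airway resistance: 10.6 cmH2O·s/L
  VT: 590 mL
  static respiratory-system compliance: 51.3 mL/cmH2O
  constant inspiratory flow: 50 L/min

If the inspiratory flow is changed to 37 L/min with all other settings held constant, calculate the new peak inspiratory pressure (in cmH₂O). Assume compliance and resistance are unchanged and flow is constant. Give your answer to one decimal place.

Flow: 50 L/min ÷ 60 = 0.8333 L/s.
New flow: 37 L/min ÷ 60 = 0.6167 L/s.
PIP = Vt/C + R·V̇ + PEEP (constant-flow equation of motion).
Only the resistive term changes: ΔPIP = R × ΔV̇ = 10.6 × (0.6167 − 0.8333) = 10.6 × -0.2166 = -2.296 cmH2O.
Original PIP = 590/51.3 + 10.6×0.8333 + 6 = 26.334 cmH2O; new PIP = 26.334 + (-2.296) = 24.038 cmH2O.

24.0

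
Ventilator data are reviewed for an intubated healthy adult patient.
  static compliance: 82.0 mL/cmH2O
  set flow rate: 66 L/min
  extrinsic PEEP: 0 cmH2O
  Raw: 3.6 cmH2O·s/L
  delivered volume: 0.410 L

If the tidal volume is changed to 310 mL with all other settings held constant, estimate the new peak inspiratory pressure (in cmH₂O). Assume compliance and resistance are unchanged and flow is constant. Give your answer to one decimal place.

7.7

Flow: 66 L/min ÷ 60 = 1.1 L/s.
PIP = Vt/C + R·V̇ + PEEP (constant-flow equation of motion).
Only the elastic term changes: ΔPIP = ΔVt / C = (310 − 410) / 82.0 = -1.22 cmH2O.
Original PIP = 410/82.0 + 3.6×1.1 + 0 = 8.96 cmH2O; new PIP = 8.96 + (-1.22) = 7.74 cmH2O.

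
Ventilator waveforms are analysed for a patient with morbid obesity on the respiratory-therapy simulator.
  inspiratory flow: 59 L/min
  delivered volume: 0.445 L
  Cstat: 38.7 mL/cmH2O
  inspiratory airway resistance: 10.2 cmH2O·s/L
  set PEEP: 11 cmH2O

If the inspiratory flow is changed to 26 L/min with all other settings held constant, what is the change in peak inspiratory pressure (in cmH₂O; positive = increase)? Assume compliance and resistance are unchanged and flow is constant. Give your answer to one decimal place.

-5.6

Flow: 59 L/min ÷ 60 = 0.9833 L/s.
New flow: 26 L/min ÷ 60 = 0.4333 L/s.
PIP = Vt/C + R·V̇ + PEEP (constant-flow equation of motion).
Only the resistive term changes: ΔPIP = R × ΔV̇ = 10.2 × (0.4333 − 0.9833) = 10.2 × -0.55 = -5.61 cmH2O.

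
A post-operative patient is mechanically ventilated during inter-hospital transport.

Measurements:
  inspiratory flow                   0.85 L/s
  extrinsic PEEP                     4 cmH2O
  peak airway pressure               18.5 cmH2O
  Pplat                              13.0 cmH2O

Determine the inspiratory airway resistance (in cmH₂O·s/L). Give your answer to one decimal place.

6.5

Raw = (PIP − Pplat) / flow = (18.5 − 13.0) / 0.85 = 5.5 / 0.85 = 6.471 cmH2O·s/L.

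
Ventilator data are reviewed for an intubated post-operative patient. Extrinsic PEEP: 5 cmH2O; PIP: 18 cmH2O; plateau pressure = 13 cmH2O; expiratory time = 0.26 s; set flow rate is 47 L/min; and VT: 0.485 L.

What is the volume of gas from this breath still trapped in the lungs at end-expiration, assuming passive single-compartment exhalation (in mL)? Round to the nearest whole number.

Flow: 47 L/min ÷ 60 = 0.7833 L/s.
R = (PIP − Pplat)/V̇ = (18 − 13) / 0.7833 = 5.0/0.7833 = 6.383 cmH2O·s/L.
C = Vt/(Pplat − PEEP) = 485.0 / (13 − 5) = 485.0/8.0 = 60.625 mL/cmH2O.
τ = R × C = 6.383 × 0.06063 L/cmH2O = 0.387 s.
Fraction remaining = e^(−Te/τ) = e^(−0.26/0.387) = 0.5108.
Trapped volume = 485.0 × 0.5108 = 247.74 mL.

248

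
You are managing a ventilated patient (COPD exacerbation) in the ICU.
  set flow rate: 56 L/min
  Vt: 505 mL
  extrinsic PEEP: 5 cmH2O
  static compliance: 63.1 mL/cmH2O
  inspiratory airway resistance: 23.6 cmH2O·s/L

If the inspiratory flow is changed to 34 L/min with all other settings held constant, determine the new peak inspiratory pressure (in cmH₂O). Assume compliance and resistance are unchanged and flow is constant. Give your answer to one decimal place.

Flow: 56 L/min ÷ 60 = 0.9333 L/s.
New flow: 34 L/min ÷ 60 = 0.5667 L/s.
PIP = Vt/C + R·V̇ + PEEP (constant-flow equation of motion).
Only the resistive term changes: ΔPIP = R × ΔV̇ = 23.6 × (0.5667 − 0.9333) = 23.6 × -0.3666 = -8.652 cmH2O.
Original PIP = 505/63.1 + 23.6×0.9333 + 5 = 35.029 cmH2O; new PIP = 35.029 + (-8.652) = 26.377 cmH2O.

26.4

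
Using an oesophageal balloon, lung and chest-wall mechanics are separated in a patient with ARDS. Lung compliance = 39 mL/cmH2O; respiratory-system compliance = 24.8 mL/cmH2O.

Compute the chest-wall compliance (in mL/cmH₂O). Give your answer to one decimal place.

1/Ccw = 1/Crs − 1/CL.
1/Ccw = 1/24.8 − 1/39 = 0.01468.
Ccw = 68.12 mL/cmH2O.

68.1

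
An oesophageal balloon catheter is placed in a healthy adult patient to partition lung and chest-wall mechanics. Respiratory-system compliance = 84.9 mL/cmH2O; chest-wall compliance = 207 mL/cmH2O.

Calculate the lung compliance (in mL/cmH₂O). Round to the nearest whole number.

144

1/CL = 1/Crs − 1/Ccw.
1/CL = 1/84.9 − 1/207 = 0.006948.
CL = 143.93 mL/cmH2O.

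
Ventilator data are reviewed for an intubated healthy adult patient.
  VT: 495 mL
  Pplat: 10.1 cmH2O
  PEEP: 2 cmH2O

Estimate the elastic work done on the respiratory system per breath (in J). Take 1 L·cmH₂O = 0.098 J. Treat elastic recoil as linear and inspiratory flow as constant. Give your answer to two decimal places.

0.20

Elastic work ≈ ½ × (Pplat − PEEP) × Vt = 0.5 × (10.1 − 2) × 0.495 L = 0.5 × 8.1 × 0.495 = 2.005 L·cmH2O.
× 0.098 J/(L·cmH2O) → 0.1965 J.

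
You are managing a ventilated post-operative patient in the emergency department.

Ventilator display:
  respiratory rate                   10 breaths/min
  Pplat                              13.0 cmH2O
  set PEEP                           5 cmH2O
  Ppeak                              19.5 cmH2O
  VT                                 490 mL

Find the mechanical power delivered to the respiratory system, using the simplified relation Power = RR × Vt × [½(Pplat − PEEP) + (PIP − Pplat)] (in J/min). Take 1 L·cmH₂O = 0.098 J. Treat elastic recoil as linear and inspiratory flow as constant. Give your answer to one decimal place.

Per-breath work = Vt × [½(Pplat−PEEP) + (PIP−Pplat)] = 0.490 × [0.5×8.0 + 6.5] = 0.490 × 10.5 = 5.145 L·cmH2O.
Power = 10 × 5.145 = 51.45 L·cmH2O/min.
× 0.098 J/(L·cmH2O) → 5.042 J/min.

5.0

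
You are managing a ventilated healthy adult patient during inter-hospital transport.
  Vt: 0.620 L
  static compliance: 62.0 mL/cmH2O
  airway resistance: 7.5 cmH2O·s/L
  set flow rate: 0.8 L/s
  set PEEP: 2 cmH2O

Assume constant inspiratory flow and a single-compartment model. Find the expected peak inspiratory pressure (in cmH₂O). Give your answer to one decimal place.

18.0

Equation of motion (constant flow): PIP = Vt/C + R·V̇ + PEEP.
PIP = 620/62.0 + 7.5×0.8 + 2 = 10.0 + 6.0 + 2 = 18.0 cmH2O.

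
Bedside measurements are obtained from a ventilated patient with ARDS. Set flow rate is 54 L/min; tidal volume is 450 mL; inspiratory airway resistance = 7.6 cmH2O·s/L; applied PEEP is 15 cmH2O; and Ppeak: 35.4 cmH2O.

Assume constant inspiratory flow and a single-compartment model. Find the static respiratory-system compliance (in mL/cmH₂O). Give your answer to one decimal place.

Flow: 54 L/min ÷ 60 = 0.9 L/s.
Equation of motion (constant flow): PIP = Vt/C + R·V̇ + PEEP.
Vt/C = PIP − R·V̇ − PEEP = 35.4 − 7.6×0.9 − 15 = 35.4 − 6.84 − 15 = 13.56 cmH2O.
C = Vt / 13.56 = 450 / 13.56 = 33.186 mL/cmH2O.

33.2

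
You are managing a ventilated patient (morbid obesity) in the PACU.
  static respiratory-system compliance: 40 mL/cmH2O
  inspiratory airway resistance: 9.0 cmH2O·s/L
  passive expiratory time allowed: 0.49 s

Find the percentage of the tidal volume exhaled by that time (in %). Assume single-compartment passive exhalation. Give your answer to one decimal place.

τ = R × C = 9.0 × 40 mL/cmH2O = 9.0 × 0.040 L/cmH2O = 0.36 s.
Passive exhalation: V(t)/V₀ = e^(−t/τ) = e^(−0.49/0.36) = 0.2564.
Fraction exhaled = 1 − 0.2564 = 0.7436 → 74.36%.

74.4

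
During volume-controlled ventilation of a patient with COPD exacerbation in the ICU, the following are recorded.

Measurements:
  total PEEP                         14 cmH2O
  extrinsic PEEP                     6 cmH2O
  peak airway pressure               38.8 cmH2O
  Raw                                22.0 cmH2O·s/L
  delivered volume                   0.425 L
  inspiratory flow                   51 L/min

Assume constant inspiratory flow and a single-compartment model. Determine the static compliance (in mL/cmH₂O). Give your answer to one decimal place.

Flow: 51 L/min ÷ 60 = 0.85 L/s.
Total PEEP = 14 cmH2O (set 6 + intrinsic 8); this is the baseline alveolar pressure.
Equation of motion (constant flow): PIP = Vt/C + R·V̇ + PEEP.
Vt/C = PIP − R·V̇ − PEEP = 38.8 − 22.0×0.85 − 14 = 38.8 − 18.7 − 14 = 6.1 cmH2O.
C = Vt / 6.1 = 425 / 6.1 = 69.672 mL/cmH2O.

69.7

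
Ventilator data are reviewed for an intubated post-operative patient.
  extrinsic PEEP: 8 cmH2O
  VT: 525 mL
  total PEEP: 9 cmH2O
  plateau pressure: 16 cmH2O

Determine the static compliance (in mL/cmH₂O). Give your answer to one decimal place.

End-expiratory occlusion gives total PEEP = 9 cmH2O (intrinsic PEEP = 9 − 8 = 1). Use total PEEP for the elastic gradient.
Cstat = Vt / (Pplat − PEEPtotal) = 525 / (16 − 9) = 525 / 7.0 = 75.0 mL/cmH2O.

75.0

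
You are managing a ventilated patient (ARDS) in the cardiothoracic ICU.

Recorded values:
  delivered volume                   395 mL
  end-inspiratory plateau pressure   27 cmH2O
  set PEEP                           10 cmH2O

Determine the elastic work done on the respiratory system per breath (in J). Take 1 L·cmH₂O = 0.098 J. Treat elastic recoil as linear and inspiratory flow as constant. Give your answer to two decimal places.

0.33

Elastic work ≈ ½ × (Pplat − PEEP) × Vt = 0.5 × (27 − 10) × 0.395 L = 0.5 × 17.0 × 0.395 = 3.358 L·cmH2O.
× 0.098 J/(L·cmH2O) → 0.3291 J.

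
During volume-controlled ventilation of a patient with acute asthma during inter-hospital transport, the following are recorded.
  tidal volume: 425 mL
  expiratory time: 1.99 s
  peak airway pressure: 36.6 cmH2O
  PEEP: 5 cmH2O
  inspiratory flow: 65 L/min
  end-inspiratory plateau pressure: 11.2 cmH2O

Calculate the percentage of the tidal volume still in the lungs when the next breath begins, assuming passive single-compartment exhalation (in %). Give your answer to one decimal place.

29.0

Flow: 65 L/min ÷ 60 = 1.0833 L/s.
R = (PIP − Pplat)/V̇ = (36.6 − 11.2) / 1.0833 = 25.4/1.0833 = 23.447 cmH2O·s/L.
C = Vt/(Pplat − PEEP) = 425.0 / (11.2 − 5) = 425.0/6.2 = 68.548 mL/cmH2O.
τ = R × C = 23.447 × 0.06855 L/cmH2O = 1.607 s.
Fraction remaining at end-expiration = e^(−Te/τ) = e^(−1.99/1.607) = 0.2899 → 28.99%.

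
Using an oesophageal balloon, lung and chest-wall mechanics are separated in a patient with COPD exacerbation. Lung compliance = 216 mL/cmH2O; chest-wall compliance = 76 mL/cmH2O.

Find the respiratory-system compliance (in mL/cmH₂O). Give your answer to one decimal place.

Lung and chest wall are elastances in series: 1/Crs = 1/CL + 1/Ccw.
1/Crs = 1/216 + 1/76 = 0.01779.
Crs = 56.211 mL/cmH2O.

56.2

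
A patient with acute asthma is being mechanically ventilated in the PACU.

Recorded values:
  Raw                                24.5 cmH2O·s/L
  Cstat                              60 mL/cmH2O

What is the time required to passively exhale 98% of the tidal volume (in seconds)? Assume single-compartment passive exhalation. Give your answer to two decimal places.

τ = R × C = 24.5 × 60 mL/cmH2O = 24.5 × 0.060 L/cmH2O = 1.47 s.
Exhaled fraction f = 1 − e^(−t/τ) → t = −τ·ln(1 − f) = −1.47·ln(0.02) = 5.751 s.

5.75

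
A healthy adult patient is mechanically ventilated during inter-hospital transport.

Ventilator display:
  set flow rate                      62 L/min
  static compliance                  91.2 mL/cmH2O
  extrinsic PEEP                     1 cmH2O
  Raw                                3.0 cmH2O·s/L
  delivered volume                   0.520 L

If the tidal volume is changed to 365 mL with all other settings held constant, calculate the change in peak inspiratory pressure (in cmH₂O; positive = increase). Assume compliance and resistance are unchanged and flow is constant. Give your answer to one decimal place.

PIP = Vt/C + R·V̇ + PEEP (constant-flow equation of motion).
Only the elastic term changes: ΔPIP = ΔVt / C = (365 − 520) / 91.2 = -1.7 cmH2O.

-1.7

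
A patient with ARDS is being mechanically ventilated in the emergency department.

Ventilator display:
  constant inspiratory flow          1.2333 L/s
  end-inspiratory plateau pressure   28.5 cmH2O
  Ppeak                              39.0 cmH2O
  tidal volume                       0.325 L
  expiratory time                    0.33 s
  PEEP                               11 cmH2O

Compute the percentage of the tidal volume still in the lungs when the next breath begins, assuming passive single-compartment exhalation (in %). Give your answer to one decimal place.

R = (PIP − Pplat)/V̇ = (39.0 − 28.5) / 1.2333 = 10.5/1.2333 = 8.514 cmH2O·s/L.
C = Vt/(Pplat − PEEP) = 325.0 / (28.5 − 11) = 325.0/17.5 = 18.571 mL/cmH2O.
τ = R × C = 8.514 × 0.01857 L/cmH2O = 0.1581 s.
Fraction remaining at end-expiration = e^(−Te/τ) = e^(−0.33/0.1581) = 0.124 → 12.4%.

12.4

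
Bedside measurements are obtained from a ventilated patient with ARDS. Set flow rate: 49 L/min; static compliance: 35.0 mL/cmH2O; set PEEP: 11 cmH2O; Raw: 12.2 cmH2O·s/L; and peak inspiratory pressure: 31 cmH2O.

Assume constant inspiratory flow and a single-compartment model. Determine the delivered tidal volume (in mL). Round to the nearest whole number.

Flow: 49 L/min ÷ 60 = 0.8167 L/s.
Equation of motion (constant flow): PIP = Vt/C + R·V̇ + PEEP.
Vt/C = PIP − R·V̇ − PEEP = 31 − 9.964 − 11 = 10.036 cmH2O.
Vt = C × 10.036 = 35.0 × 10.036 = 351.26 mL.

351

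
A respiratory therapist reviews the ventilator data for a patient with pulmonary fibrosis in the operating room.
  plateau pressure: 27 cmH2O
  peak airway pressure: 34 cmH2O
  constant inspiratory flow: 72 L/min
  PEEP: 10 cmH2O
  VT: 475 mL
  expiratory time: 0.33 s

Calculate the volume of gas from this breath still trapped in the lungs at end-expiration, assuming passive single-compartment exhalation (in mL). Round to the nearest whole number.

Flow: 72 L/min ÷ 60 = 1.2 L/s.
R = (PIP − Pplat)/V̇ = (34 − 27) / 1.2 = 7.0/1.2 = 5.833 cmH2O·s/L.
C = Vt/(Pplat − PEEP) = 475.0 / (27 − 10) = 475.0/17.0 = 27.941 mL/cmH2O.
τ = R × C = 5.833 × 0.02794 L/cmH2O = 0.163 s.
Fraction remaining = e^(−Te/τ) = e^(−0.33/0.163) = 0.1321.
Trapped volume = 475.0 × 0.1321 = 62.748 mL.

63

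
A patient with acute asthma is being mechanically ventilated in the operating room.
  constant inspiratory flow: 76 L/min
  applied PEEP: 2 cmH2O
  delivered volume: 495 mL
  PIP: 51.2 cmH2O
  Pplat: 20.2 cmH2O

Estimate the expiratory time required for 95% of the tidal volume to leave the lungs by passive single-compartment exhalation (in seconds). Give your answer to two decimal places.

Flow: 76 L/min ÷ 60 = 1.2667 L/s.
R = (PIP − Pplat)/V̇ = (51.2 − 20.2) / 1.2667 = 31.0/1.2667 = 24.473 cmH2O·s/L.
C = Vt/(Pplat − PEEP) = 495.0 / (20.2 − 2) = 495.0/18.2 = 27.198 mL/cmH2O.
τ = R × C = 24.473 × 0.0272 L/cmH2O = 0.6657 s.
t = −τ·ln(1 − 0.95) = −0.6657·ln(0.05) = 1.994 s.

1.99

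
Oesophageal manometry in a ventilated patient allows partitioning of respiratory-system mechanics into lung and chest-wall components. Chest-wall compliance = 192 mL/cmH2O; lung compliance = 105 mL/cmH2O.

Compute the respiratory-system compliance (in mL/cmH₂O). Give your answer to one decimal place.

Lung and chest wall are elastances in series: 1/Crs = 1/CL + 1/Ccw.
1/Crs = 1/105 + 1/192 = 0.01473.
Crs = 67.889 mL/cmH2O.

67.9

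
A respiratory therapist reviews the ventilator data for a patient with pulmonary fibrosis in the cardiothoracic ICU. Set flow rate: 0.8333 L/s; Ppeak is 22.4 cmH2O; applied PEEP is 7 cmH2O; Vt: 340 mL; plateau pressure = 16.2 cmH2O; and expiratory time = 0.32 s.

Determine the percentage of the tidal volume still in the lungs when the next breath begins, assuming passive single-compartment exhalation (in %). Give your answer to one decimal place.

R = (PIP − Pplat)/V̇ = (22.4 − 16.2) / 0.8333 = 6.2/0.8333 = 7.44 cmH2O·s/L.
C = Vt/(Pplat − PEEP) = 340.0 / (16.2 − 7) = 340.0/9.2 = 36.957 mL/cmH2O.
τ = R × C = 7.44 × 0.03696 L/cmH2O = 0.275 s.
Fraction remaining at end-expiration = e^(−Te/τ) = e^(−0.32/0.275) = 0.3123 → 31.23%.

31.2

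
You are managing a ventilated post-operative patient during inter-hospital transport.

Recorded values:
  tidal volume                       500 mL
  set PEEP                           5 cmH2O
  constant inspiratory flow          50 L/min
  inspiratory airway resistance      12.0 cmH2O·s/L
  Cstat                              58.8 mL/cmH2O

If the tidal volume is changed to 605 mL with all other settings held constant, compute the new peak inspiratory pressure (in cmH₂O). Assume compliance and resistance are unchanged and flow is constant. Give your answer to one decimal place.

Flow: 50 L/min ÷ 60 = 0.8333 L/s.
PIP = Vt/C + R·V̇ + PEEP (constant-flow equation of motion).
Only the elastic term changes: ΔPIP = ΔVt / C = (605 − 500) / 58.8 = 1.786 cmH2O.
Original PIP = 500/58.8 + 12.0×0.8333 + 5 = 23.503 cmH2O; new PIP = 23.503 + (1.786) = 25.289 cmH2O.

25.3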